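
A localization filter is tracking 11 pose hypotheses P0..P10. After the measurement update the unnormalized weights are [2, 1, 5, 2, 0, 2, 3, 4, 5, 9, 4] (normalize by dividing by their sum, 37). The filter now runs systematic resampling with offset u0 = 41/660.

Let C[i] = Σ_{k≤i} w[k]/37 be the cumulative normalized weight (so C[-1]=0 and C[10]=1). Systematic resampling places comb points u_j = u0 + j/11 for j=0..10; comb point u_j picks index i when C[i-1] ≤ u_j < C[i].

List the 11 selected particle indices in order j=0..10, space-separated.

1 2 3 6 7 8 8 9 9 9 10

C = [2/37, 3/37, 8/37, 10/37, 10/37, 12/37, 15/37, 19/37, 24/37, 33/37, 1]
j=0: u_0=41/660 ∈ [2/37, 3/37) → index 1
j=1: u_1=101/660 ∈ [3/37, 8/37) → index 2
j=2: u_2=161/660 ∈ [8/37, 10/37) → index 3
j=3: u_3=221/660 ∈ [12/37, 15/37) → index 6
j=4: u_4=281/660 ∈ [15/37, 19/37) → index 7
j=5: u_5=31/60 ∈ [19/37, 24/37) → index 8
j=6: u_6=401/660 ∈ [19/37, 24/37) → index 8
j=7: u_7=461/660 ∈ [24/37, 33/37) → index 9
j=8: u_8=521/660 ∈ [24/37, 33/37) → index 9
j=9: u_9=581/660 ∈ [24/37, 33/37) → index 9
j=10: u_10=641/660 ∈ [33/37, 1) → index 10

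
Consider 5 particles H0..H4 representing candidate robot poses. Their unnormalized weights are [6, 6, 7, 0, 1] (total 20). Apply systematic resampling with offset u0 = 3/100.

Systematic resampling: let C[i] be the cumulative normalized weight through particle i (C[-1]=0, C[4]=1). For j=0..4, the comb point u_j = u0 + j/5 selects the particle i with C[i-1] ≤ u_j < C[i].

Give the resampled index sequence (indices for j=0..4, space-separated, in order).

0 0 1 2 2

C = [3/10, 3/5, 19/20, 19/20, 1]
j=0: u_0=3/100 ∈ [0, 3/10) → index 0
j=1: u_1=23/100 ∈ [0, 3/10) → index 0
j=2: u_2=43/100 ∈ [3/10, 3/5) → index 1
j=3: u_3=63/100 ∈ [3/5, 19/20) → index 2
j=4: u_4=83/100 ∈ [3/5, 19/20) → index 2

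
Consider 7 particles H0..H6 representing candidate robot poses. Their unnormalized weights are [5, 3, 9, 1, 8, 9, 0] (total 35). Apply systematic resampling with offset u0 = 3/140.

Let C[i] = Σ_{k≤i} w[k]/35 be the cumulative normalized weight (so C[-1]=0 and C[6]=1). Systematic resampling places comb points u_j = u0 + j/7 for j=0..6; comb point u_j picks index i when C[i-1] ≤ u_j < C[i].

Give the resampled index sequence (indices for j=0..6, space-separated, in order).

C = [1/7, 8/35, 17/35, 18/35, 26/35, 1, 1]
j=0: u_0=3/140 ∈ [0, 1/7) → index 0
j=1: u_1=23/140 ∈ [1/7, 8/35) → index 1
j=2: u_2=43/140 ∈ [8/35, 17/35) → index 2
j=3: u_3=9/20 ∈ [8/35, 17/35) → index 2
j=4: u_4=83/140 ∈ [18/35, 26/35) → index 4
j=5: u_5=103/140 ∈ [18/35, 26/35) → index 4
j=6: u_6=123/140 ∈ [26/35, 1) → index 5

0 1 2 2 4 4 5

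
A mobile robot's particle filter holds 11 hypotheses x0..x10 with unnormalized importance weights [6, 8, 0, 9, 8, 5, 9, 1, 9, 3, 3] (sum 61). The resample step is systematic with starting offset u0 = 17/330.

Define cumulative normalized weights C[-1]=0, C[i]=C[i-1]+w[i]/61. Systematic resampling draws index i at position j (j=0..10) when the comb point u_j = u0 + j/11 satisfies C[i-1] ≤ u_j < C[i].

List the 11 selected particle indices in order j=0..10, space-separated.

0 1 3 3 4 4 6 6 8 8 10

C = [6/61, 14/61, 14/61, 23/61, 31/61, 36/61, 45/61, 46/61, 55/61, 58/61, 1]
j=0: u_0=17/330 ∈ [0, 6/61) → index 0
j=1: u_1=47/330 ∈ [6/61, 14/61) → index 1
j=2: u_2=7/30 ∈ [14/61, 23/61) → index 3
j=3: u_3=107/330 ∈ [14/61, 23/61) → index 3
j=4: u_4=137/330 ∈ [23/61, 31/61) → index 4
j=5: u_5=167/330 ∈ [23/61, 31/61) → index 4
j=6: u_6=197/330 ∈ [36/61, 45/61) → index 6
j=7: u_7=227/330 ∈ [36/61, 45/61) → index 6
j=8: u_8=257/330 ∈ [46/61, 55/61) → index 8
j=9: u_9=287/330 ∈ [46/61, 55/61) → index 8
j=10: u_10=317/330 ∈ [58/61, 1) → index 10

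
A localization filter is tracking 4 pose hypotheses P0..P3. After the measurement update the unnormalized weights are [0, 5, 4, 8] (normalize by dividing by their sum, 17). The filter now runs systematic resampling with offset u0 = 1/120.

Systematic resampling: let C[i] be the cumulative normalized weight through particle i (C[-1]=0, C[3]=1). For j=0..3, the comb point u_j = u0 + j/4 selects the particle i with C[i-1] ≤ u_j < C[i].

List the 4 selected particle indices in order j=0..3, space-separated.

1 1 2 3

C = [0, 5/17, 9/17, 1]
j=0: u_0=1/120 ∈ [0, 5/17) → index 1
j=1: u_1=31/120 ∈ [0, 5/17) → index 1
j=2: u_2=61/120 ∈ [5/17, 9/17) → index 2
j=3: u_3=91/120 ∈ [9/17, 1) → index 3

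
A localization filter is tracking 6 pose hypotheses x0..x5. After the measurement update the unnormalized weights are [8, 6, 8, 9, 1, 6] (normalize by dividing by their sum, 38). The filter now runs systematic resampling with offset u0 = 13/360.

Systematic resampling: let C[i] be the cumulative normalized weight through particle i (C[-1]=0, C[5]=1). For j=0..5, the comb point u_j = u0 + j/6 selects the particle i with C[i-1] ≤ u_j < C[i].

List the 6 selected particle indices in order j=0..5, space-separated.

C = [4/19, 7/19, 11/19, 31/38, 16/19, 1]
j=0: u_0=13/360 ∈ [0, 4/19) → index 0
j=1: u_1=73/360 ∈ [0, 4/19) → index 0
j=2: u_2=133/360 ∈ [7/19, 11/19) → index 2
j=3: u_3=193/360 ∈ [7/19, 11/19) → index 2
j=4: u_4=253/360 ∈ [11/19, 31/38) → index 3
j=5: u_5=313/360 ∈ [16/19, 1) → index 5

0 0 2 2 3 5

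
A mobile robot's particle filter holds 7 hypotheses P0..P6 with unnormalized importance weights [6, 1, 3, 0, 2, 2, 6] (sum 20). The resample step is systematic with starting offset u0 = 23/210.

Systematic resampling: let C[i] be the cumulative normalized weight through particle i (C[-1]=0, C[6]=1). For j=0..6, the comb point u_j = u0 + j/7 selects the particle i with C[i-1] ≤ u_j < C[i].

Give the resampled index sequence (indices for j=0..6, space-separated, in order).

0 0 2 4 5 6 6

C = [3/10, 7/20, 1/2, 1/2, 3/5, 7/10, 1]
j=0: u_0=23/210 ∈ [0, 3/10) → index 0
j=1: u_1=53/210 ∈ [0, 3/10) → index 0
j=2: u_2=83/210 ∈ [7/20, 1/2) → index 2
j=3: u_3=113/210 ∈ [1/2, 3/5) → index 4
j=4: u_4=143/210 ∈ [3/5, 7/10) → index 5
j=5: u_5=173/210 ∈ [7/10, 1) → index 6
j=6: u_6=29/30 ∈ [7/10, 1) → index 6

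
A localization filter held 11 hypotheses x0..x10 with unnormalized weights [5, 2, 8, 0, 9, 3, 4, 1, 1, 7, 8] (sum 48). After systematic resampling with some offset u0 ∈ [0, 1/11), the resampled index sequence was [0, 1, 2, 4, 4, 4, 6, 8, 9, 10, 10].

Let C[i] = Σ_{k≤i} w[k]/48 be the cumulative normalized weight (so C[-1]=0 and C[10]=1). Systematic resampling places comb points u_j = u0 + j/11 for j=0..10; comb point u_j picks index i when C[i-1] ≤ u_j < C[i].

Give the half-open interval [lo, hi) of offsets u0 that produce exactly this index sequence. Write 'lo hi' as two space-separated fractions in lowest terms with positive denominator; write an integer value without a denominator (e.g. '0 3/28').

C = [5/48, 7/48, 5/16, 5/16, 1/2, 9/16, 31/48, 2/3, 11/16, 5/6, 1]
j=0 picked index 0: u0 ∈ [0, 5/48)
j=1 picked index 1: u0 ∈ [7/528, 29/528)
j=2 picked index 2: u0 ∈ [-19/528, 23/176)
j=3 picked index 4: u0 ∈ [7/176, 5/22)
j=4 picked index 4: u0 ∈ [-9/176, 3/22)
j=5 picked index 4: u0 ∈ [-25/176, 1/22)
j=6 picked index 6: u0 ∈ [3/176, 53/528)
j=7 picked index 8: u0 ∈ [1/33, 9/176)
j=8 picked index 9: u0 ∈ [-7/176, 7/66)
j=9 picked index 10: u0 ∈ [1/66, 2/11)
j=10 picked index 10: u0 ∈ [-5/66, 1/11)
intersection: [7/176, 1/22)

7/176 1/22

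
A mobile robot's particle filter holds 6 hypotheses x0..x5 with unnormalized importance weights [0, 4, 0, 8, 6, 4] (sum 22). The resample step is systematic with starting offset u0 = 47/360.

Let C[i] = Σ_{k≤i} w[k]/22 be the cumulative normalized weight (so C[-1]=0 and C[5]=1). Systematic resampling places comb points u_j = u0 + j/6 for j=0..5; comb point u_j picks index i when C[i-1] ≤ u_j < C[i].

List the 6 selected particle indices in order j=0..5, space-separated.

1 3 3 4 4 5

C = [0, 2/11, 2/11, 6/11, 9/11, 1]
j=0: u_0=47/360 ∈ [0, 2/11) → index 1
j=1: u_1=107/360 ∈ [2/11, 6/11) → index 3
j=2: u_2=167/360 ∈ [2/11, 6/11) → index 3
j=3: u_3=227/360 ∈ [6/11, 9/11) → index 4
j=4: u_4=287/360 ∈ [6/11, 9/11) → index 4
j=5: u_5=347/360 ∈ [9/11, 1) → index 5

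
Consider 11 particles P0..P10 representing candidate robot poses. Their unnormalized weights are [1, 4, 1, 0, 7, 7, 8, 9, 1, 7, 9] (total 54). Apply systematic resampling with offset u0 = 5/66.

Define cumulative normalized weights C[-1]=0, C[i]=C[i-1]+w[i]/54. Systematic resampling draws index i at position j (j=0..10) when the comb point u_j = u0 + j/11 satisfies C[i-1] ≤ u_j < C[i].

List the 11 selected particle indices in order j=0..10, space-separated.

C = [1/54, 5/54, 1/9, 1/9, 13/54, 10/27, 14/27, 37/54, 19/27, 5/6, 1]
j=0: u_0=5/66 ∈ [1/54, 5/54) → index 1
j=1: u_1=1/6 ∈ [1/9, 13/54) → index 4
j=2: u_2=17/66 ∈ [13/54, 10/27) → index 5
j=3: u_3=23/66 ∈ [13/54, 10/27) → index 5
j=4: u_4=29/66 ∈ [10/27, 14/27) → index 6
j=5: u_5=35/66 ∈ [14/27, 37/54) → index 7
j=6: u_6=41/66 ∈ [14/27, 37/54) → index 7
j=7: u_7=47/66 ∈ [19/27, 5/6) → index 9
j=8: u_8=53/66 ∈ [19/27, 5/6) → index 9
j=9: u_9=59/66 ∈ [5/6, 1) → index 10
j=10: u_10=65/66 ∈ [5/6, 1) → index 10

1 4 5 5 6 7 7 9 9 10 10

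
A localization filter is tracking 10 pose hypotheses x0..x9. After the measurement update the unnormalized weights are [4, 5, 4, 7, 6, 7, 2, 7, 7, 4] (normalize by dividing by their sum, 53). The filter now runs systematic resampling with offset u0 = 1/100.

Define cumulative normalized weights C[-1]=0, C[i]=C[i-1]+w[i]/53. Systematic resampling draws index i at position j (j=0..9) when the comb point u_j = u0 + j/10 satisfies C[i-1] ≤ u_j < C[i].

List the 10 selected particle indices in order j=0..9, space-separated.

C = [4/53, 9/53, 13/53, 20/53, 26/53, 33/53, 35/53, 42/53, 49/53, 1]
j=0: u_0=1/100 ∈ [0, 4/53) → index 0
j=1: u_1=11/100 ∈ [4/53, 9/53) → index 1
j=2: u_2=21/100 ∈ [9/53, 13/53) → index 2
j=3: u_3=31/100 ∈ [13/53, 20/53) → index 3
j=4: u_4=41/100 ∈ [20/53, 26/53) → index 4
j=5: u_5=51/100 ∈ [26/53, 33/53) → index 5
j=6: u_6=61/100 ∈ [26/53, 33/53) → index 5
j=7: u_7=71/100 ∈ [35/53, 42/53) → index 7
j=8: u_8=81/100 ∈ [42/53, 49/53) → index 8
j=9: u_9=91/100 ∈ [42/53, 49/53) → index 8

0 1 2 3 4 5 5 7 8 8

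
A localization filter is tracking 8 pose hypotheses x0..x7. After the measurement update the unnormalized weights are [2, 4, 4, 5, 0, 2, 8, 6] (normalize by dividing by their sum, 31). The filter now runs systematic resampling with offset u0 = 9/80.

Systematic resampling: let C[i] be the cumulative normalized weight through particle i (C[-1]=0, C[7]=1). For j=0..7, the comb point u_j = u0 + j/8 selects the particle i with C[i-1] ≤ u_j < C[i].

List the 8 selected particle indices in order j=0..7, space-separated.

1 2 3 5 6 6 7 7

C = [2/31, 6/31, 10/31, 15/31, 15/31, 17/31, 25/31, 1]
j=0: u_0=9/80 ∈ [2/31, 6/31) → index 1
j=1: u_1=19/80 ∈ [6/31, 10/31) → index 2
j=2: u_2=29/80 ∈ [10/31, 15/31) → index 3
j=3: u_3=39/80 ∈ [15/31, 17/31) → index 5
j=4: u_4=49/80 ∈ [17/31, 25/31) → index 6
j=5: u_5=59/80 ∈ [17/31, 25/31) → index 6
j=6: u_6=69/80 ∈ [25/31, 1) → index 7
j=7: u_7=79/80 ∈ [25/31, 1) → index 7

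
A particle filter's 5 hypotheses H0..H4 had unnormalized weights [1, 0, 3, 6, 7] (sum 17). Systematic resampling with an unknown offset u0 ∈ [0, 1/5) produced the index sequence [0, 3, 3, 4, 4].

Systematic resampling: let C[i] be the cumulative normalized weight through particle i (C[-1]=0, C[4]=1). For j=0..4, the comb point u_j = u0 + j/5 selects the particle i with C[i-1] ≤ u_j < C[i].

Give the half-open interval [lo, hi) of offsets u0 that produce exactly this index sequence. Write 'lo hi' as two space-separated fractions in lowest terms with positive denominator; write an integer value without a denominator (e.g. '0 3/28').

C = [1/17, 1/17, 4/17, 10/17, 1]
j=0 picked index 0: u0 ∈ [0, 1/17)
j=1 picked index 3: u0 ∈ [3/85, 33/85)
j=2 picked index 3: u0 ∈ [-14/85, 16/85)
j=3 picked index 4: u0 ∈ [-1/85, 2/5)
j=4 picked index 4: u0 ∈ [-18/85, 1/5)
intersection: [3/85, 1/17)

3/85 1/17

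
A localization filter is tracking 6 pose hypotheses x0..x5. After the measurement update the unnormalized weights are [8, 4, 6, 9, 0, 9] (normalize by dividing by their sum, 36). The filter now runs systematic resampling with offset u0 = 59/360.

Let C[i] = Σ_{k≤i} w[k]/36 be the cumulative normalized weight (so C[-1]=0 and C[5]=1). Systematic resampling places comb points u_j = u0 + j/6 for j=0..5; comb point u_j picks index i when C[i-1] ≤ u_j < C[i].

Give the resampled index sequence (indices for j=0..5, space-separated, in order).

C = [2/9, 1/3, 1/2, 3/4, 3/4, 1]
j=0: u_0=59/360 ∈ [0, 2/9) → index 0
j=1: u_1=119/360 ∈ [2/9, 1/3) → index 1
j=2: u_2=179/360 ∈ [1/3, 1/2) → index 2
j=3: u_3=239/360 ∈ [1/2, 3/4) → index 3
j=4: u_4=299/360 ∈ [3/4, 1) → index 5
j=5: u_5=359/360 ∈ [3/4, 1) → index 5

0 1 2 3 5 5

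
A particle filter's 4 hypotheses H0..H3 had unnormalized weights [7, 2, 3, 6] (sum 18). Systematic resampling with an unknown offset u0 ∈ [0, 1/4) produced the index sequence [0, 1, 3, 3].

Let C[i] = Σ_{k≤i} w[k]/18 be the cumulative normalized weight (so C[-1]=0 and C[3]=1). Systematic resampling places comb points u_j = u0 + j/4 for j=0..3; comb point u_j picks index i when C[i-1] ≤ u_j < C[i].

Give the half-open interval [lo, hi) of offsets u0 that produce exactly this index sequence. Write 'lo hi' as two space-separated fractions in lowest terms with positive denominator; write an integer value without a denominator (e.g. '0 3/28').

C = [7/18, 1/2, 2/3, 1]
j=0 picked index 0: u0 ∈ [0, 7/18)
j=1 picked index 1: u0 ∈ [5/36, 1/4)
j=2 picked index 3: u0 ∈ [1/6, 1/2)
j=3 picked index 3: u0 ∈ [-1/12, 1/4)
intersection: [1/6, 1/4)

1/6 1/4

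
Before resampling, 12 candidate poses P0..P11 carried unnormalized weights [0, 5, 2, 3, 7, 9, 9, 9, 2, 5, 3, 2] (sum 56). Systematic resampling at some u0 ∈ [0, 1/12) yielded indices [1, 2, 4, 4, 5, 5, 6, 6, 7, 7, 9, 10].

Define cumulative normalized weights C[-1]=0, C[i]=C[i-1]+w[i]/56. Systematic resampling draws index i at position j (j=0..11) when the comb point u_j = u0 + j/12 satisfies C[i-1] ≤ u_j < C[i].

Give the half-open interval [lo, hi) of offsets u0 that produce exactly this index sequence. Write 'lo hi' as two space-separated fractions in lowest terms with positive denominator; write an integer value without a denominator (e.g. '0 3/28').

C = [0, 5/56, 1/8, 5/28, 17/56, 13/28, 5/8, 11/14, 23/28, 51/56, 27/28, 1]
j=0 picked index 1: u0 ∈ [0, 5/56)
j=1 picked index 2: u0 ∈ [1/168, 1/24)
j=2 picked index 4: u0 ∈ [1/84, 23/168)
j=3 picked index 4: u0 ∈ [-1/14, 3/56)
j=4 picked index 5: u0 ∈ [-5/168, 11/84)
j=5 picked index 5: u0 ∈ [-19/168, 1/21)
j=6 picked index 6: u0 ∈ [-1/28, 1/8)
j=7 picked index 6: u0 ∈ [-5/42, 1/24)
j=8 picked index 7: u0 ∈ [-1/24, 5/42)
j=9 picked index 7: u0 ∈ [-1/8, 1/28)
j=10 picked index 9: u0 ∈ [-1/84, 13/168)
j=11 picked index 10: u0 ∈ [-1/168, 1/21)
intersection: [1/84, 1/28)

1/84 1/28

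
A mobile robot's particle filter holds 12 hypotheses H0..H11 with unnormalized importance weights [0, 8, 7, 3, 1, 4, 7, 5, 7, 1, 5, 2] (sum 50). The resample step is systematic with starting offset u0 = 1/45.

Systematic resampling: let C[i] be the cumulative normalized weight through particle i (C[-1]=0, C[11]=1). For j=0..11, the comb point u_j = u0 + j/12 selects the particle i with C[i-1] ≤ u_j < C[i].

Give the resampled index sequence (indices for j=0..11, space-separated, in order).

1 1 2 2 3 5 6 7 7 8 9 10

C = [0, 4/25, 3/10, 9/25, 19/50, 23/50, 3/5, 7/10, 21/25, 43/50, 24/25, 1]
j=0: u_0=1/45 ∈ [0, 4/25) → index 1
j=1: u_1=19/180 ∈ [0, 4/25) → index 1
j=2: u_2=17/90 ∈ [4/25, 3/10) → index 2
j=3: u_3=49/180 ∈ [4/25, 3/10) → index 2
j=4: u_4=16/45 ∈ [3/10, 9/25) → index 3
j=5: u_5=79/180 ∈ [19/50, 23/50) → index 5
j=6: u_6=47/90 ∈ [23/50, 3/5) → index 6
j=7: u_7=109/180 ∈ [3/5, 7/10) → index 7
j=8: u_8=31/45 ∈ [3/5, 7/10) → index 7
j=9: u_9=139/180 ∈ [7/10, 21/25) → index 8
j=10: u_10=77/90 ∈ [21/25, 43/50) → index 9
j=11: u_11=169/180 ∈ [43/50, 24/25) → index 10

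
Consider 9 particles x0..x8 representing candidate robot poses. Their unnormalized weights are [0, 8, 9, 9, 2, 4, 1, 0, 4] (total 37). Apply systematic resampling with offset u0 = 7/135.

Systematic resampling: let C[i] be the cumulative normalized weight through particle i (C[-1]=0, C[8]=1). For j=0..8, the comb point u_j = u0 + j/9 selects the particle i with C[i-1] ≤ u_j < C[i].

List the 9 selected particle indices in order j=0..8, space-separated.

C = [0, 8/37, 17/37, 26/37, 28/37, 32/37, 33/37, 33/37, 1]
j=0: u_0=7/135 ∈ [0, 8/37) → index 1
j=1: u_1=22/135 ∈ [0, 8/37) → index 1
j=2: u_2=37/135 ∈ [8/37, 17/37) → index 2
j=3: u_3=52/135 ∈ [8/37, 17/37) → index 2
j=4: u_4=67/135 ∈ [17/37, 26/37) → index 3
j=5: u_5=82/135 ∈ [17/37, 26/37) → index 3
j=6: u_6=97/135 ∈ [26/37, 28/37) → index 4
j=7: u_7=112/135 ∈ [28/37, 32/37) → index 5
j=8: u_8=127/135 ∈ [33/37, 1) → index 8

1 1 2 2 3 3 4 5 8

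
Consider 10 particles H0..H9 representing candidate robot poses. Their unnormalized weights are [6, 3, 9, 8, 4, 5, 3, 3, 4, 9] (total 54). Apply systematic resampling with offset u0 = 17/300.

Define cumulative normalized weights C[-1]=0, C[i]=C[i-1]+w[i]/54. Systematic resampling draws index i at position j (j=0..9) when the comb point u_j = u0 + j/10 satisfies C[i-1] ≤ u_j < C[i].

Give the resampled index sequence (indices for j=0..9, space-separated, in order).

C = [1/9, 1/6, 1/3, 13/27, 5/9, 35/54, 19/27, 41/54, 5/6, 1]
j=0: u_0=17/300 ∈ [0, 1/9) → index 0
j=1: u_1=47/300 ∈ [1/9, 1/6) → index 1
j=2: u_2=77/300 ∈ [1/6, 1/3) → index 2
j=3: u_3=107/300 ∈ [1/3, 13/27) → index 3
j=4: u_4=137/300 ∈ [1/3, 13/27) → index 3
j=5: u_5=167/300 ∈ [5/9, 35/54) → index 5
j=6: u_6=197/300 ∈ [35/54, 19/27) → index 6
j=7: u_7=227/300 ∈ [19/27, 41/54) → index 7
j=8: u_8=257/300 ∈ [5/6, 1) → index 9
j=9: u_9=287/300 ∈ [5/6, 1) → index 9

0 1 2 3 3 5 6 7 9 9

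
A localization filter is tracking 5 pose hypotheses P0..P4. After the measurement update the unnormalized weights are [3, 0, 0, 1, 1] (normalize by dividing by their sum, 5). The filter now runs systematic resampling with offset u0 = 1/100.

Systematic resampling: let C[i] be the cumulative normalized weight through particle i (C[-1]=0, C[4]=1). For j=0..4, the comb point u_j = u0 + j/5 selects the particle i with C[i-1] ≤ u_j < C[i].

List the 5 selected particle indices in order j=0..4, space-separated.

C = [3/5, 3/5, 3/5, 4/5, 1]
j=0: u_0=1/100 ∈ [0, 3/5) → index 0
j=1: u_1=21/100 ∈ [0, 3/5) → index 0
j=2: u_2=41/100 ∈ [0, 3/5) → index 0
j=3: u_3=61/100 ∈ [3/5, 4/5) → index 3
j=4: u_4=81/100 ∈ [4/5, 1) → index 4

0 0 0 3 4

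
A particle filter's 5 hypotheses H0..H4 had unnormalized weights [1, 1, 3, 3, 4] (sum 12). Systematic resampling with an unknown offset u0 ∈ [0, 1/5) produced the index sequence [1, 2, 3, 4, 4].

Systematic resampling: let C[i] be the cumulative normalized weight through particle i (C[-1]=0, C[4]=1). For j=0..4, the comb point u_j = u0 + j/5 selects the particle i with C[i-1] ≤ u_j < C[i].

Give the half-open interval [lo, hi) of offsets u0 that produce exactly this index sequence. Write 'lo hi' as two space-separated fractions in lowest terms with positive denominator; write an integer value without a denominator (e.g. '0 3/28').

1/12 1/6

C = [1/12, 1/6, 5/12, 2/3, 1]
j=0 picked index 1: u0 ∈ [1/12, 1/6)
j=1 picked index 2: u0 ∈ [-1/30, 13/60)
j=2 picked index 3: u0 ∈ [1/60, 4/15)
j=3 picked index 4: u0 ∈ [1/15, 2/5)
j=4 picked index 4: u0 ∈ [-2/15, 1/5)
intersection: [1/12, 1/6)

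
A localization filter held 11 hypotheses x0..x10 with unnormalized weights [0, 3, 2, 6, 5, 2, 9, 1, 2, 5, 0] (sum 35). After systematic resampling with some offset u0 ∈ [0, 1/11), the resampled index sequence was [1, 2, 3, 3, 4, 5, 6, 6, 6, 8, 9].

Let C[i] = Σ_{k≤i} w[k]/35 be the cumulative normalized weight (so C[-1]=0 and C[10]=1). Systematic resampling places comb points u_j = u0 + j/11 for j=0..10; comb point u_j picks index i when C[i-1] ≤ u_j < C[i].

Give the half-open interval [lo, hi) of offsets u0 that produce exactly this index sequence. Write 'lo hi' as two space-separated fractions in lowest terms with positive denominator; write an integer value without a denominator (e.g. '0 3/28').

1/385 3/77

C = [0, 3/35, 1/7, 11/35, 16/35, 18/35, 27/35, 4/5, 6/7, 1, 1]
j=0 picked index 1: u0 ∈ [0, 3/35)
j=1 picked index 2: u0 ∈ [-2/385, 4/77)
j=2 picked index 3: u0 ∈ [-3/77, 51/385)
j=3 picked index 3: u0 ∈ [-10/77, 16/385)
j=4 picked index 4: u0 ∈ [-19/385, 36/385)
j=5 picked index 5: u0 ∈ [1/385, 23/385)
j=6 picked index 6: u0 ∈ [-12/385, 87/385)
j=7 picked index 6: u0 ∈ [-47/385, 52/385)
j=8 picked index 6: u0 ∈ [-82/385, 17/385)
j=9 picked index 8: u0 ∈ [-1/55, 3/77)
j=10 picked index 9: u0 ∈ [-4/77, 1/11)
intersection: [1/385, 3/77)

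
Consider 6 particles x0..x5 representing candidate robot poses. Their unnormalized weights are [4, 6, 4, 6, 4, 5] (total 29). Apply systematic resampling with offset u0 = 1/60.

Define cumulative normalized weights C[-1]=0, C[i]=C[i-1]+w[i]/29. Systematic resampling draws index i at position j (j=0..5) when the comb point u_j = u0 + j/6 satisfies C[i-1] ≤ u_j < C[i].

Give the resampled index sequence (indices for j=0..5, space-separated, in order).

C = [4/29, 10/29, 14/29, 20/29, 24/29, 1]
j=0: u_0=1/60 ∈ [0, 4/29) → index 0
j=1: u_1=11/60 ∈ [4/29, 10/29) → index 1
j=2: u_2=7/20 ∈ [10/29, 14/29) → index 2
j=3: u_3=31/60 ∈ [14/29, 20/29) → index 3
j=4: u_4=41/60 ∈ [14/29, 20/29) → index 3
j=5: u_5=17/20 ∈ [24/29, 1) → index 5

0 1 2 3 3 5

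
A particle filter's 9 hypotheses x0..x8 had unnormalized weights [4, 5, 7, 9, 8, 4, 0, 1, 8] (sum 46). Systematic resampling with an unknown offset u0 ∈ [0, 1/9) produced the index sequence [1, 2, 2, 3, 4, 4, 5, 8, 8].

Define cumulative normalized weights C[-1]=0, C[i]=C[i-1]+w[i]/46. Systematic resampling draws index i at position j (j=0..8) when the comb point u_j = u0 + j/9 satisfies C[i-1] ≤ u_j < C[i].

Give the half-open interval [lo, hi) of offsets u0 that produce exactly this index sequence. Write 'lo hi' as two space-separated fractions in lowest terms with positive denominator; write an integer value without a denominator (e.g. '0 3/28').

C = [2/23, 9/46, 8/23, 25/46, 33/46, 37/46, 37/46, 19/23, 1]
j=0 picked index 1: u0 ∈ [2/23, 9/46)
j=1 picked index 2: u0 ∈ [35/414, 49/207)
j=2 picked index 2: u0 ∈ [-11/414, 26/207)
j=3 picked index 3: u0 ∈ [1/69, 29/138)
j=4 picked index 4: u0 ∈ [41/414, 113/414)
j=5 picked index 4: u0 ∈ [-5/414, 67/414)
j=6 picked index 5: u0 ∈ [7/138, 19/138)
j=7 picked index 8: u0 ∈ [10/207, 2/9)
j=8 picked index 8: u0 ∈ [-13/207, 1/9)
intersection: [41/414, 1/9)

41/414 1/9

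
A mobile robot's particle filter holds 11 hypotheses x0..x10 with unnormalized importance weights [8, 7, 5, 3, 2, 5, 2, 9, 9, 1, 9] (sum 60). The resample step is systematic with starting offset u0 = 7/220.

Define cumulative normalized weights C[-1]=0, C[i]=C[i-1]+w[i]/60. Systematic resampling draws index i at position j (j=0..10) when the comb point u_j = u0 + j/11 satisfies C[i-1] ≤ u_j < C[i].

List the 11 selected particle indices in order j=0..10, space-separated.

C = [2/15, 1/4, 1/3, 23/60, 5/12, 1/2, 8/15, 41/60, 5/6, 17/20, 1]
j=0: u_0=7/220 ∈ [0, 2/15) → index 0
j=1: u_1=27/220 ∈ [0, 2/15) → index 0
j=2: u_2=47/220 ∈ [2/15, 1/4) → index 1
j=3: u_3=67/220 ∈ [1/4, 1/3) → index 2
j=4: u_4=87/220 ∈ [23/60, 5/12) → index 4
j=5: u_5=107/220 ∈ [5/12, 1/2) → index 5
j=6: u_6=127/220 ∈ [8/15, 41/60) → index 7
j=7: u_7=147/220 ∈ [8/15, 41/60) → index 7
j=8: u_8=167/220 ∈ [41/60, 5/6) → index 8
j=9: u_9=17/20 ∈ [17/20, 1) → index 10
j=10: u_10=207/220 ∈ [17/20, 1) → index 10

0 0 1 2 4 5 7 7 8 10 10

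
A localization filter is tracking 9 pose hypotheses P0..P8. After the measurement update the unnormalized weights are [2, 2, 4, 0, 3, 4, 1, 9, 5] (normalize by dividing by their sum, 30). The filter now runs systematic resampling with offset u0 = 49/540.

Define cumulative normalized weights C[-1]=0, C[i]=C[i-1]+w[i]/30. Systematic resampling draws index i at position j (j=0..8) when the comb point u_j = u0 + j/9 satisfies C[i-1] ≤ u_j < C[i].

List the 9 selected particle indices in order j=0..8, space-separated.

1 2 4 5 7 7 7 8 8

C = [1/15, 2/15, 4/15, 4/15, 11/30, 1/2, 8/15, 5/6, 1]
j=0: u_0=49/540 ∈ [1/15, 2/15) → index 1
j=1: u_1=109/540 ∈ [2/15, 4/15) → index 2
j=2: u_2=169/540 ∈ [4/15, 11/30) → index 4
j=3: u_3=229/540 ∈ [11/30, 1/2) → index 5
j=4: u_4=289/540 ∈ [8/15, 5/6) → index 7
j=5: u_5=349/540 ∈ [8/15, 5/6) → index 7
j=6: u_6=409/540 ∈ [8/15, 5/6) → index 7
j=7: u_7=469/540 ∈ [5/6, 1) → index 8
j=8: u_8=529/540 ∈ [5/6, 1) → index 8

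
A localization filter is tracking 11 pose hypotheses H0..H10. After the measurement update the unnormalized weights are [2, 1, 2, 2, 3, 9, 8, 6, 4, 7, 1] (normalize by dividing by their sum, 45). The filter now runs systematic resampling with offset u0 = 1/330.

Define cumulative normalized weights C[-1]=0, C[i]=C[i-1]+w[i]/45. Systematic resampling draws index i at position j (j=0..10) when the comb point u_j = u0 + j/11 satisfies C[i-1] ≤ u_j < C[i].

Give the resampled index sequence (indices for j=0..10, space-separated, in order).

0 2 4 5 5 6 6 7 7 8 9

C = [2/45, 1/15, 1/9, 7/45, 2/9, 19/45, 3/5, 11/15, 37/45, 44/45, 1]
j=0: u_0=1/330 ∈ [0, 2/45) → index 0
j=1: u_1=31/330 ∈ [1/15, 1/9) → index 2
j=2: u_2=61/330 ∈ [7/45, 2/9) → index 4
j=3: u_3=91/330 ∈ [2/9, 19/45) → index 5
j=4: u_4=11/30 ∈ [2/9, 19/45) → index 5
j=5: u_5=151/330 ∈ [19/45, 3/5) → index 6
j=6: u_6=181/330 ∈ [19/45, 3/5) → index 6
j=7: u_7=211/330 ∈ [3/5, 11/15) → index 7
j=8: u_8=241/330 ∈ [3/5, 11/15) → index 7
j=9: u_9=271/330 ∈ [11/15, 37/45) → index 8
j=10: u_10=301/330 ∈ [37/45, 44/45) → index 9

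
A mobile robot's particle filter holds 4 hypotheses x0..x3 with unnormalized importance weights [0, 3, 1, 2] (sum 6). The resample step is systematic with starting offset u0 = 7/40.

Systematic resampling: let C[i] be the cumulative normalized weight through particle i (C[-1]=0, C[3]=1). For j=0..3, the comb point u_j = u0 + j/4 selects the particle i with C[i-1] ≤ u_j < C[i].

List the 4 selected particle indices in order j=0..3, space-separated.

1 1 3 3

C = [0, 1/2, 2/3, 1]
j=0: u_0=7/40 ∈ [0, 1/2) → index 1
j=1: u_1=17/40 ∈ [0, 1/2) → index 1
j=2: u_2=27/40 ∈ [2/3, 1) → index 3
j=3: u_3=37/40 ∈ [2/3, 1) → index 3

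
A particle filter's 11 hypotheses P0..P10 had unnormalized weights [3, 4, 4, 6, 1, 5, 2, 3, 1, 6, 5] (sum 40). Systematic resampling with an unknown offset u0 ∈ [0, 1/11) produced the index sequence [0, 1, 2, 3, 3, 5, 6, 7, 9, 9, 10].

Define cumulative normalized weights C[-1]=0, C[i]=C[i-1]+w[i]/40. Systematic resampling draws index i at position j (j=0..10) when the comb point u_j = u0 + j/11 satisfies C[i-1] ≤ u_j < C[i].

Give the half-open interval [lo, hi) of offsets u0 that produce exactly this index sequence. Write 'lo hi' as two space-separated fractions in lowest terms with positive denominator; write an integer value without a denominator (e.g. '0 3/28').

13/440 5/88

C = [3/40, 7/40, 11/40, 17/40, 9/20, 23/40, 5/8, 7/10, 29/40, 7/8, 1]
j=0 picked index 0: u0 ∈ [0, 3/40)
j=1 picked index 1: u0 ∈ [-7/440, 37/440)
j=2 picked index 2: u0 ∈ [-3/440, 41/440)
j=3 picked index 3: u0 ∈ [1/440, 67/440)
j=4 picked index 3: u0 ∈ [-39/440, 27/440)
j=5 picked index 5: u0 ∈ [-1/220, 53/440)
j=6 picked index 6: u0 ∈ [13/440, 7/88)
j=7 picked index 7: u0 ∈ [-1/88, 7/110)
j=8 picked index 9: u0 ∈ [-1/440, 13/88)
j=9 picked index 9: u0 ∈ [-41/440, 5/88)
j=10 picked index 10: u0 ∈ [-3/88, 1/11)
intersection: [13/440, 5/88)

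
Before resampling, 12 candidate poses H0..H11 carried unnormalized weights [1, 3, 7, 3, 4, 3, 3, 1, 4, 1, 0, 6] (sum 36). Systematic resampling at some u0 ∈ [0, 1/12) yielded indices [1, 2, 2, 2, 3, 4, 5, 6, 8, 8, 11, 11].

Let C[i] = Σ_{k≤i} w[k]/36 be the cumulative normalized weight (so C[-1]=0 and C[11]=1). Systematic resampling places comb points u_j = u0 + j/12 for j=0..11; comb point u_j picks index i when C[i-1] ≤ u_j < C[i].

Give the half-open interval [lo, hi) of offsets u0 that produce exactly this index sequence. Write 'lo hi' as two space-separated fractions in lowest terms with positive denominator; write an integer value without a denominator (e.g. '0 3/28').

C = [1/36, 1/9, 11/36, 7/18, 1/2, 7/12, 2/3, 25/36, 29/36, 5/6, 5/6, 1]
j=0 picked index 1: u0 ∈ [1/36, 1/9)
j=1 picked index 2: u0 ∈ [1/36, 2/9)
j=2 picked index 2: u0 ∈ [-1/18, 5/36)
j=3 picked index 2: u0 ∈ [-5/36, 1/18)
j=4 picked index 3: u0 ∈ [-1/36, 1/18)
j=5 picked index 4: u0 ∈ [-1/36, 1/12)
j=6 picked index 5: u0 ∈ [0, 1/12)
j=7 picked index 6: u0 ∈ [0, 1/12)
j=8 picked index 8: u0 ∈ [1/36, 5/36)
j=9 picked index 8: u0 ∈ [-1/18, 1/18)
j=10 picked index 11: u0 ∈ [0, 1/6)
j=11 picked index 11: u0 ∈ [-1/12, 1/12)
intersection: [1/36, 1/18)

1/36 1/18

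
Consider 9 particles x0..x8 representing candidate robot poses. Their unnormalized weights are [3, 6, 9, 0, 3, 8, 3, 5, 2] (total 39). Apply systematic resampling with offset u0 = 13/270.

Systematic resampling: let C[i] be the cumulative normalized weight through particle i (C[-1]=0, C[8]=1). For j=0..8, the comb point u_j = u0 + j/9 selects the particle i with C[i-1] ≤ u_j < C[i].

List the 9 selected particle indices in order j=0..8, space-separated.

0 1 2 2 4 5 5 7 7

C = [1/13, 3/13, 6/13, 6/13, 7/13, 29/39, 32/39, 37/39, 1]
j=0: u_0=13/270 ∈ [0, 1/13) → index 0
j=1: u_1=43/270 ∈ [1/13, 3/13) → index 1
j=2: u_2=73/270 ∈ [3/13, 6/13) → index 2
j=3: u_3=103/270 ∈ [3/13, 6/13) → index 2
j=4: u_4=133/270 ∈ [6/13, 7/13) → index 4
j=5: u_5=163/270 ∈ [7/13, 29/39) → index 5
j=6: u_6=193/270 ∈ [7/13, 29/39) → index 5
j=7: u_7=223/270 ∈ [32/39, 37/39) → index 7
j=8: u_8=253/270 ∈ [32/39, 37/39) → index 7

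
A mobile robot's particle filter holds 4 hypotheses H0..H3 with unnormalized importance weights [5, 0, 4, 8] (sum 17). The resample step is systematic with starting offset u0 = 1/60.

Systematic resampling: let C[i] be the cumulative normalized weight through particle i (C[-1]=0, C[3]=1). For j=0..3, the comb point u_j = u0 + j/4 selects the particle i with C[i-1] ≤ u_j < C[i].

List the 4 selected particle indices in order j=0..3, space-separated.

0 0 2 3

C = [5/17, 5/17, 9/17, 1]
j=0: u_0=1/60 ∈ [0, 5/17) → index 0
j=1: u_1=4/15 ∈ [0, 5/17) → index 0
j=2: u_2=31/60 ∈ [5/17, 9/17) → index 2
j=3: u_3=23/30 ∈ [9/17, 1) → index 3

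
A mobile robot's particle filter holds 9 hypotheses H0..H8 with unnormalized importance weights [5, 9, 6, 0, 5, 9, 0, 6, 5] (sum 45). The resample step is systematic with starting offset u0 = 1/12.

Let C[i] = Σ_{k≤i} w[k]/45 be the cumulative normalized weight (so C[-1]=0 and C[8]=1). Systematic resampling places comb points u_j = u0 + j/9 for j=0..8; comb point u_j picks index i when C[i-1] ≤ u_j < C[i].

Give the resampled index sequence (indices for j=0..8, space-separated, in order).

0 1 1 2 4 5 5 7 8

C = [1/9, 14/45, 4/9, 4/9, 5/9, 34/45, 34/45, 8/9, 1]
j=0: u_0=1/12 ∈ [0, 1/9) → index 0
j=1: u_1=7/36 ∈ [1/9, 14/45) → index 1
j=2: u_2=11/36 ∈ [1/9, 14/45) → index 1
j=3: u_3=5/12 ∈ [14/45, 4/9) → index 2
j=4: u_4=19/36 ∈ [4/9, 5/9) → index 4
j=5: u_5=23/36 ∈ [5/9, 34/45) → index 5
j=6: u_6=3/4 ∈ [5/9, 34/45) → index 5
j=7: u_7=31/36 ∈ [34/45, 8/9) → index 7
j=8: u_8=35/36 ∈ [8/9, 1) → index 8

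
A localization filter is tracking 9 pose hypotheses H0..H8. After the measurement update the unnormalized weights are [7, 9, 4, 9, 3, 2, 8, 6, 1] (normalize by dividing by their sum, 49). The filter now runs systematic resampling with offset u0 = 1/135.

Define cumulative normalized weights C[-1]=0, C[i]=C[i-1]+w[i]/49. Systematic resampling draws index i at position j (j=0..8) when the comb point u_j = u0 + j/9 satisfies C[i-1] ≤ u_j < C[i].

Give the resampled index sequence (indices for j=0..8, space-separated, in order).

0 0 1 2 3 3 5 6 7

C = [1/7, 16/49, 20/49, 29/49, 32/49, 34/49, 6/7, 48/49, 1]
j=0: u_0=1/135 ∈ [0, 1/7) → index 0
j=1: u_1=16/135 ∈ [0, 1/7) → index 0
j=2: u_2=31/135 ∈ [1/7, 16/49) → index 1
j=3: u_3=46/135 ∈ [16/49, 20/49) → index 2
j=4: u_4=61/135 ∈ [20/49, 29/49) → index 3
j=5: u_5=76/135 ∈ [20/49, 29/49) → index 3
j=6: u_6=91/135 ∈ [32/49, 34/49) → index 5
j=7: u_7=106/135 ∈ [34/49, 6/7) → index 6
j=8: u_8=121/135 ∈ [6/7, 48/49) → index 7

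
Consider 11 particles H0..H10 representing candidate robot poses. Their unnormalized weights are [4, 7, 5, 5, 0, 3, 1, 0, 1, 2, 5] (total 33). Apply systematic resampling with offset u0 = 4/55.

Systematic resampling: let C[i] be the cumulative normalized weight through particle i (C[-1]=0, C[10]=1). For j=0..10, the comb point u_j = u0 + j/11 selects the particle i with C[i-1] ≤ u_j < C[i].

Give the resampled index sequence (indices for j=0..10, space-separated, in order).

0 1 1 2 2 3 3 5 9 10 10

C = [4/33, 1/3, 16/33, 7/11, 7/11, 8/11, 25/33, 25/33, 26/33, 28/33, 1]
j=0: u_0=4/55 ∈ [0, 4/33) → index 0
j=1: u_1=9/55 ∈ [4/33, 1/3) → index 1
j=2: u_2=14/55 ∈ [4/33, 1/3) → index 1
j=3: u_3=19/55 ∈ [1/3, 16/33) → index 2
j=4: u_4=24/55 ∈ [1/3, 16/33) → index 2
j=5: u_5=29/55 ∈ [16/33, 7/11) → index 3
j=6: u_6=34/55 ∈ [16/33, 7/11) → index 3
j=7: u_7=39/55 ∈ [7/11, 8/11) → index 5
j=8: u_8=4/5 ∈ [26/33, 28/33) → index 9
j=9: u_9=49/55 ∈ [28/33, 1) → index 10
j=10: u_10=54/55 ∈ [28/33, 1) → index 10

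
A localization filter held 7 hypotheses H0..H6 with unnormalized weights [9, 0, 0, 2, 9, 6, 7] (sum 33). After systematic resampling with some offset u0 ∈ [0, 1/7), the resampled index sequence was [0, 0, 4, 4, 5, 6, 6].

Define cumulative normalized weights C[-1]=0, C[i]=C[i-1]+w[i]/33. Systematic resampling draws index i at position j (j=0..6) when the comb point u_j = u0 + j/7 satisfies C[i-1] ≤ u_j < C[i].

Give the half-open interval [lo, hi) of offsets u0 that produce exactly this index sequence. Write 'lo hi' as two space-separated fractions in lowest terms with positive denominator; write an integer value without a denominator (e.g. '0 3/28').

17/231 10/77

C = [3/11, 3/11, 3/11, 1/3, 20/33, 26/33, 1]
j=0 picked index 0: u0 ∈ [0, 3/11)
j=1 picked index 0: u0 ∈ [-1/7, 10/77)
j=2 picked index 4: u0 ∈ [1/21, 74/231)
j=3 picked index 4: u0 ∈ [-2/21, 41/231)
j=4 picked index 5: u0 ∈ [8/231, 50/231)
j=5 picked index 6: u0 ∈ [17/231, 2/7)
j=6 picked index 6: u0 ∈ [-16/231, 1/7)
intersection: [17/231, 10/77)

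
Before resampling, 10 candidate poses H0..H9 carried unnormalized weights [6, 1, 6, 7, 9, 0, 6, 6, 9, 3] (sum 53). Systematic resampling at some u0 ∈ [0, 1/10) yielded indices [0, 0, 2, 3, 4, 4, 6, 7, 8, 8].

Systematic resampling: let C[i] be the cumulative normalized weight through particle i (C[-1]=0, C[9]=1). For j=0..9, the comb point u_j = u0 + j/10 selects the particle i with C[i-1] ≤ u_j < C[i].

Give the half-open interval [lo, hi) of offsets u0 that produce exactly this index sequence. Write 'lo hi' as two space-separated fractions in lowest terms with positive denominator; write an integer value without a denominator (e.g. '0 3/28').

0 7/530

C = [6/53, 7/53, 13/53, 20/53, 29/53, 29/53, 35/53, 41/53, 50/53, 1]
j=0 picked index 0: u0 ∈ [0, 6/53)
j=1 picked index 0: u0 ∈ [-1/10, 7/530)
j=2 picked index 2: u0 ∈ [-18/265, 12/265)
j=3 picked index 3: u0 ∈ [-29/530, 41/530)
j=4 picked index 4: u0 ∈ [-6/265, 39/265)
j=5 picked index 4: u0 ∈ [-13/106, 5/106)
j=6 picked index 6: u0 ∈ [-14/265, 16/265)
j=7 picked index 7: u0 ∈ [-21/530, 39/530)
j=8 picked index 8: u0 ∈ [-7/265, 38/265)
j=9 picked index 8: u0 ∈ [-67/530, 23/530)
intersection: [0, 7/530)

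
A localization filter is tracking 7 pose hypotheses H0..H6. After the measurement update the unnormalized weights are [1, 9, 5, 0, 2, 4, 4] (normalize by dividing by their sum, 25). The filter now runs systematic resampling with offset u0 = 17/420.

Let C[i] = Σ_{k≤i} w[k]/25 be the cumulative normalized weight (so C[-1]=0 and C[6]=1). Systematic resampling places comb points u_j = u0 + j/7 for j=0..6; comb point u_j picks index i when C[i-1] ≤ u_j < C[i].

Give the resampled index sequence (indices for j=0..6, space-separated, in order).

1 1 1 2 4 5 6

C = [1/25, 2/5, 3/5, 3/5, 17/25, 21/25, 1]
j=0: u_0=17/420 ∈ [1/25, 2/5) → index 1
j=1: u_1=11/60 ∈ [1/25, 2/5) → index 1
j=2: u_2=137/420 ∈ [1/25, 2/5) → index 1
j=3: u_3=197/420 ∈ [2/5, 3/5) → index 2
j=4: u_4=257/420 ∈ [3/5, 17/25) → index 4
j=5: u_5=317/420 ∈ [17/25, 21/25) → index 5
j=6: u_6=377/420 ∈ [21/25, 1) → index 6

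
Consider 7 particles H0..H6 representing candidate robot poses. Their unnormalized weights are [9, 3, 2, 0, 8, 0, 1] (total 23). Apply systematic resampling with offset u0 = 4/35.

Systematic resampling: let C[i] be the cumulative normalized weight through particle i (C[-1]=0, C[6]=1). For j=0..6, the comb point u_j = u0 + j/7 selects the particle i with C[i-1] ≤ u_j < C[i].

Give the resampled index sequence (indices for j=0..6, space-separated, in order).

C = [9/23, 12/23, 14/23, 14/23, 22/23, 22/23, 1]
j=0: u_0=4/35 ∈ [0, 9/23) → index 0
j=1: u_1=9/35 ∈ [0, 9/23) → index 0
j=2: u_2=2/5 ∈ [9/23, 12/23) → index 1
j=3: u_3=19/35 ∈ [12/23, 14/23) → index 2
j=4: u_4=24/35 ∈ [14/23, 22/23) → index 4
j=5: u_5=29/35 ∈ [14/23, 22/23) → index 4
j=6: u_6=34/35 ∈ [22/23, 1) → index 6

0 0 1 2 4 4 6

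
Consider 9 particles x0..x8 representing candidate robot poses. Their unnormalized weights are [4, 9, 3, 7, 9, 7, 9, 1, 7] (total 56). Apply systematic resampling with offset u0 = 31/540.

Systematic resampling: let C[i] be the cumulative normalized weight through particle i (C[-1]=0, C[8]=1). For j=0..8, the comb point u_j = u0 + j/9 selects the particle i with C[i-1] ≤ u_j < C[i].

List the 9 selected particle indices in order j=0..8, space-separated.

C = [1/14, 13/56, 2/7, 23/56, 4/7, 39/56, 6/7, 7/8, 1]
j=0: u_0=31/540 ∈ [0, 1/14) → index 0
j=1: u_1=91/540 ∈ [1/14, 13/56) → index 1
j=2: u_2=151/540 ∈ [13/56, 2/7) → index 2
j=3: u_3=211/540 ∈ [2/7, 23/56) → index 3
j=4: u_4=271/540 ∈ [23/56, 4/7) → index 4
j=5: u_5=331/540 ∈ [4/7, 39/56) → index 5
j=6: u_6=391/540 ∈ [39/56, 6/7) → index 6
j=7: u_7=451/540 ∈ [39/56, 6/7) → index 6
j=8: u_8=511/540 ∈ [7/8, 1) → index 8

0 1 2 3 4 5 6 6 8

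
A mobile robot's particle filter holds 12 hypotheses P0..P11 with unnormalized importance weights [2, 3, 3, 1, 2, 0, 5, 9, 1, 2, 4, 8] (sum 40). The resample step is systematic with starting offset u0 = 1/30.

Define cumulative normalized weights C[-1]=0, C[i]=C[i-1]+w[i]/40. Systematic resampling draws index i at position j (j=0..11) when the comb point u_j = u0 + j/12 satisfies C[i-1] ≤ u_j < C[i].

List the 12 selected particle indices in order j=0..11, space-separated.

0 1 3 6 6 7 7 7 10 10 11 11

C = [1/20, 1/8, 1/5, 9/40, 11/40, 11/40, 2/5, 5/8, 13/20, 7/10, 4/5, 1]
j=0: u_0=1/30 ∈ [0, 1/20) → index 0
j=1: u_1=7/60 ∈ [1/20, 1/8) → index 1
j=2: u_2=1/5 ∈ [1/5, 9/40) → index 3
j=3: u_3=17/60 ∈ [11/40, 2/5) → index 6
j=4: u_4=11/30 ∈ [11/40, 2/5) → index 6
j=5: u_5=9/20 ∈ [2/5, 5/8) → index 7
j=6: u_6=8/15 ∈ [2/5, 5/8) → index 7
j=7: u_7=37/60 ∈ [2/5, 5/8) → index 7
j=8: u_8=7/10 ∈ [7/10, 4/5) → index 10
j=9: u_9=47/60 ∈ [7/10, 4/5) → index 10
j=10: u_10=13/15 ∈ [4/5, 1) → index 11
j=11: u_11=19/20 ∈ [4/5, 1) → index 11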